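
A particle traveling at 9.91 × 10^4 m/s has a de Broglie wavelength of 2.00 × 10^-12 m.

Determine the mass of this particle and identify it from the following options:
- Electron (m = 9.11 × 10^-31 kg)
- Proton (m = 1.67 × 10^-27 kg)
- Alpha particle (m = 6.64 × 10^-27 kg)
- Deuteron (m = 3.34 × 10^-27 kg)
The particle is a deuteron.

From λ = h/(mv), solve for mass:

m = h/(λv)
m = (6.626 × 10^-34 J·s) / (2.00 × 10^-12 m × 9.91 × 10^4 m/s)
m = 3.34 × 10^-27 kg

Comparing with the listed masses, this is closest to a deuteron.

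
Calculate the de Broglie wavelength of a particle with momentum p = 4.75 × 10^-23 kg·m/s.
1.39 × 10^-11 m

Using the de Broglie relation λ = h/p:

λ = h/p
λ = (6.626 × 10^-34 J·s) / (4.75 × 10^-23 kg·m/s)
λ = 1.39 × 10^-11 m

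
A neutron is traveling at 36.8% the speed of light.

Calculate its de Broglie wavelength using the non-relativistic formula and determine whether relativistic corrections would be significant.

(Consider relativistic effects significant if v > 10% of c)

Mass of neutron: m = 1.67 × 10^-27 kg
Yes, relativistic corrections are needed.

Using the non-relativistic de Broglie formula λ = h/(mv):

v = 36.8% × c = 1.103 × 10^8 m/s

λ = h/(mv)
λ = (6.626 × 10^-34 J·s) / (1.67 × 10^-27 kg × 1.103 × 10^8 m/s)
λ = 3.60 × 10^-15 m

Since v = 36.8% of c > 10% of c, relativistic corrections ARE significant and the actual wavelength would differ from this non-relativistic estimate.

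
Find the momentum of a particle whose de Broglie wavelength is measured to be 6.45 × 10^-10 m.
1.03 × 10^-24 kg·m/s

From the de Broglie relation λ = h/p, we solve for p:

p = h/λ
p = (6.626 × 10^-34 J·s) / (6.45 × 10^-10 m)
p = 1.03 × 10^-24 kg·m/s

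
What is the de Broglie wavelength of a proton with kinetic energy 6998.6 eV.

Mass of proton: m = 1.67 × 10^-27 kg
3.42 × 10^-13 m

Using λ = h/√(2mKE):

First convert KE to Joules: KE = 6998.6 eV = 1.121 × 10^-15 J

λ = h/√(2mKE)
λ = (6.626 × 10^-34 J·s) / √(2 × 1.67 × 10^-27 kg × 1.121 × 10^-15 J)
λ = 3.42 × 10^-13 m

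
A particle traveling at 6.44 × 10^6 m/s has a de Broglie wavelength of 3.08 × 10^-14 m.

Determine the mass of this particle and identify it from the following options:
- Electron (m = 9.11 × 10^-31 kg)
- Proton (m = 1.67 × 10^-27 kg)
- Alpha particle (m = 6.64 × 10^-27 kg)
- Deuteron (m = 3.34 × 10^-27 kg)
The particle is a deuteron.

From λ = h/(mv), solve for mass:

m = h/(λv)
m = (6.626 × 10^-34 J·s) / (3.08 × 10^-14 m × 6.44 × 10^6 m/s)
m = 3.34 × 10^-27 kg

Comparing with the listed masses, this is closest to a deuteron.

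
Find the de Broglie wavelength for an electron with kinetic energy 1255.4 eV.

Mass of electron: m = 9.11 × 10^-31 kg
3.46 × 10^-11 m

Using λ = h/√(2mKE):

First convert KE to Joules: KE = 1255.4 eV = 2.011 × 10^-16 J

λ = h/√(2mKE)
λ = (6.626 × 10^-34 J·s) / √(2 × 9.11 × 10^-31 kg × 2.011 × 10^-16 J)
λ = 3.46 × 10^-11 m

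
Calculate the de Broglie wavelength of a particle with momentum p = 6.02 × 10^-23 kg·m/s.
1.10 × 10^-11 m

Using the de Broglie relation λ = h/p:

λ = h/p
λ = (6.626 × 10^-34 J·s) / (6.02 × 10^-23 kg·m/s)
λ = 1.10 × 10^-11 m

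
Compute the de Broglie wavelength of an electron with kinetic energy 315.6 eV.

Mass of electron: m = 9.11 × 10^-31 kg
6.90 × 10^-11 m

Using λ = h/√(2mKE):

First convert KE to Joules: KE = 315.6 eV = 5.056 × 10^-17 J

λ = h/√(2mKE)
λ = (6.626 × 10^-34 J·s) / √(2 × 9.11 × 10^-31 kg × 5.056 × 10^-17 J)
λ = 6.90 × 10^-11 m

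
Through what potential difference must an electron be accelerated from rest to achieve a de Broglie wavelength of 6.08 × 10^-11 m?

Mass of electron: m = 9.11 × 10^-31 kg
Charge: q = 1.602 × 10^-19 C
407 V

From λ = h/√(2mqV), we solve for V:

λ² = h²/(2mqV)
V = h²/(2mqλ²)
V = (6.626 × 10^-34 J·s)² / (2 × 9.11 × 10^-31 kg × 1.602 × 10^-19 C × (6.08 × 10^-11 m)²)
V = 407 V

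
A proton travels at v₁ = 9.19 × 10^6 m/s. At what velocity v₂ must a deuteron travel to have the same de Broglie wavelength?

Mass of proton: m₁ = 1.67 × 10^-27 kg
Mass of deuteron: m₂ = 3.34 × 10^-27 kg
v₂ = 4.60 × 10^6 m/s

For equal de Broglie wavelengths: λ₁ = λ₂

h/(m₁v₁) = h/(m₂v₂)
m₁v₁ = m₂v₂
v₂ = v₁ · (m₁/m₂)

v₂ = 9.19 × 10^6 m/s × (1.67 × 10^-27 kg / 3.34 × 10^-27 kg)
v₂ = 4.60 × 10^6 m/s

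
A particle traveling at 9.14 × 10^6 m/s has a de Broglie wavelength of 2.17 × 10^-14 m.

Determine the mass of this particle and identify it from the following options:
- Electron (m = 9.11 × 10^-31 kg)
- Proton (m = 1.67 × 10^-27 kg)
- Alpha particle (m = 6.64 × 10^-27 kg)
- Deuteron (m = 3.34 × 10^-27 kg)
The particle is a deuteron.

From λ = h/(mv), solve for mass:

m = h/(λv)
m = (6.626 × 10^-34 J·s) / (2.17 × 10^-14 m × 9.14 × 10^6 m/s)
m = 3.34 × 10^-27 kg

Comparing with the listed masses, this is closest to a deuteron.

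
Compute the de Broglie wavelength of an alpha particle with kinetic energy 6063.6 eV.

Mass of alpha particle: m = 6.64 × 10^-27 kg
1.84 × 10^-13 m

Using λ = h/√(2mKE):

First convert KE to Joules: KE = 6063.6 eV = 9.715 × 10^-16 J

λ = h/√(2mKE)
λ = (6.626 × 10^-34 J·s) / √(2 × 6.64 × 10^-27 kg × 9.715 × 10^-16 J)
λ = 1.84 × 10^-13 m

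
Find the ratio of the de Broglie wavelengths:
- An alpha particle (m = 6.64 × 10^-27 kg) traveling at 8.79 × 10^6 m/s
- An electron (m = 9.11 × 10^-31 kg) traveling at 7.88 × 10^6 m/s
λ₁/λ₂ = 1.23 × 10^-4

Using λ = h/(mv):

λ₁ = h/(m₁v₁) = 1.14 × 10^-14 m
λ₂ = h/(m₂v₂) = 9.23 × 10^-11 m

Ratio λ₁/λ₂ = (m₂v₂)/(m₁v₁)
         = (9.11 × 10^-31 kg × 7.88 × 10^6 m/s) / (6.64 × 10^-27 kg × 8.79 × 10^6 m/s)
         = 1.23 × 10^-4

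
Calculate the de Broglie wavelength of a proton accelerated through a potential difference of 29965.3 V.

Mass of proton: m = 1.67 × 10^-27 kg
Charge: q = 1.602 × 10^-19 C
1.65 × 10^-13 m

When a particle is accelerated through voltage V, it gains kinetic energy KE = qV.

The de Broglie wavelength is then λ = h/√(2mqV):

λ = h/√(2mqV)
λ = (6.626 × 10^-34 J·s) / √(2 × 1.67 × 10^-27 kg × 1.602 × 10^-19 C × 29965.3 V)
λ = 1.65 × 10^-13 m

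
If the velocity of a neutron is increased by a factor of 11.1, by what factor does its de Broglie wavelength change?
The wavelength decreases by a factor of 11.1.

From λ = h/(mv), the wavelength is inversely proportional to velocity:

λ ∝ 1/v

If v → 11.1v, then λ → λ/11.1

When velocity is increased by a factor of 11.1, the wavelength decreases by a factor of 11.1.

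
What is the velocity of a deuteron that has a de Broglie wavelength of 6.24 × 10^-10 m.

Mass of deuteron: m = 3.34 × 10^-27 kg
3.18 × 10^2 m/s

From the de Broglie relation λ = h/(mv), we solve for v:

v = h/(mλ)
v = (6.626 × 10^-34 J·s) / (3.34 × 10^-27 kg × 6.24 × 10^-10 m)
v = 3.18 × 10^2 m/s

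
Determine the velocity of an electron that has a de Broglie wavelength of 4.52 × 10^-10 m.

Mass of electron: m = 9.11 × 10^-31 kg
1.61 × 10^6 m/s

From the de Broglie relation λ = h/(mv), we solve for v:

v = h/(mλ)
v = (6.626 × 10^-34 J·s) / (9.11 × 10^-31 kg × 4.52 × 10^-10 m)
v = 1.61 × 10^6 m/s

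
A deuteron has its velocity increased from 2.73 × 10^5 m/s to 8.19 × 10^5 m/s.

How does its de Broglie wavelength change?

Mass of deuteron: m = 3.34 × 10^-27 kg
The wavelength decreases by a factor of 3.

Using λ = h/(mv):

Initial wavelength: λ₁ = h/(mv₁) = 7.27 × 10^-13 m
Final wavelength: λ₂ = h/(mv₂) = 2.42 × 10^-13 m

Since λ ∝ 1/v, when velocity increases by a factor of 3, the wavelength decreases by a factor of 3.

λ₂/λ₁ = v₁/v₂ = 1/3

The wavelength decreases by a factor of 3.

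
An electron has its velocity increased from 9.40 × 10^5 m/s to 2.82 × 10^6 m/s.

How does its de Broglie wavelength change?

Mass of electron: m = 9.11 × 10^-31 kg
The wavelength decreases by a factor of 3.

Using λ = h/(mv):

Initial wavelength: λ₁ = h/(mv₁) = 7.74 × 10^-10 m
Final wavelength: λ₂ = h/(mv₂) = 2.58 × 10^-10 m

Since λ ∝ 1/v, when velocity increases by a factor of 3, the wavelength decreases by a factor of 3.

λ₂/λ₁ = v₁/v₂ = 1/3

The wavelength decreases by a factor of 3.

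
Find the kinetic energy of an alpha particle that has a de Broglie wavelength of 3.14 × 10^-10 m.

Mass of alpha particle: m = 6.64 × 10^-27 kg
3.35 × 10^-22 J (or 2.09 × 10^-3 eV)

From λ = h/√(2mKE), we solve for KE:

λ² = h²/(2mKE)
KE = h²/(2mλ²)
KE = (6.626 × 10^-34 J·s)² / (2 × 6.64 × 10^-27 kg × (3.14 × 10^-10 m)²)
KE = 3.35 × 10^-22 J
KE = 2.09 × 10^-3 eV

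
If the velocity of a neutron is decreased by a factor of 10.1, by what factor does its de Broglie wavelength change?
The wavelength increases by a factor of 10.1.

From λ = h/(mv), the wavelength is inversely proportional to velocity:

λ ∝ 1/v

If v → v/10.1, then λ → 10.1λ

When velocity is decreased by a factor of 10.1, the wavelength increases by a factor of 10.1.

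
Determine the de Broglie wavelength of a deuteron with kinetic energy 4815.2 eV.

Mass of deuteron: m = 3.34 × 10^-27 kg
2.92 × 10^-13 m

Using λ = h/√(2mKE):

First convert KE to Joules: KE = 4815.2 eV = 7.715 × 10^-16 J

λ = h/√(2mKE)
λ = (6.626 × 10^-34 J·s) / √(2 × 3.34 × 10^-27 kg × 7.715 × 10^-16 J)
λ = 2.92 × 10^-13 m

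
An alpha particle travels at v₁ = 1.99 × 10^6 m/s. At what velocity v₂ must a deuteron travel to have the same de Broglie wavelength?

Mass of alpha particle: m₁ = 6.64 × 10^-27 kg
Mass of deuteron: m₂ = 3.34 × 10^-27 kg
v₂ = 3.96 × 10^6 m/s

For equal de Broglie wavelengths: λ₁ = λ₂

h/(m₁v₁) = h/(m₂v₂)
m₁v₁ = m₂v₂
v₂ = v₁ · (m₁/m₂)

v₂ = 1.99 × 10^6 m/s × (6.64 × 10^-27 kg / 3.34 × 10^-27 kg)
v₂ = 3.96 × 10^6 m/s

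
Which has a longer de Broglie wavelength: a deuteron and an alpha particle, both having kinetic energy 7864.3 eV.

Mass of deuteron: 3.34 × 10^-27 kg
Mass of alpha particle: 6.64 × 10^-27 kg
The deuteron has the longer wavelength.

Using λ = h/√(2mKE):

For deuteron: λ₁ = h/√(2m₁KE) = 2.28 × 10^-13 m
For alpha particle: λ₂ = h/√(2m₂KE) = 1.62 × 10^-13 m

Since λ ∝ 1/√m at constant kinetic energy, the lighter particle has the longer wavelength.

The deuteron has the longer de Broglie wavelength.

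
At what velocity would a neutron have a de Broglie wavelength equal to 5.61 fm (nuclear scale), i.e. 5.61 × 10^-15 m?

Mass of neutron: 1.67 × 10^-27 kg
7.07 × 10^7 m/s

From λ = h/(mv), solve for v:

v = h/(mλ)
v = (6.626 × 10^-34 J·s) / (1.67 × 10^-27 kg × 5.61 × 10^-15 m)
v = 7.07 × 10^7 m/s

Note: This velocity is 23.6% of the speed of light, so relativistic corrections would be needed for a more accurate calculation.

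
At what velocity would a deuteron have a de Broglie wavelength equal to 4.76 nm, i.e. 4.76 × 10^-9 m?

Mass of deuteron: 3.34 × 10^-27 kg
4.17 × 10^1 m/s

From λ = h/(mv), solve for v:

v = h/(mλ)
v = (6.626 × 10^-34 J·s) / (3.34 × 10^-27 kg × 4.76 × 10^-9 m)
v = 4.17 × 10^1 m/s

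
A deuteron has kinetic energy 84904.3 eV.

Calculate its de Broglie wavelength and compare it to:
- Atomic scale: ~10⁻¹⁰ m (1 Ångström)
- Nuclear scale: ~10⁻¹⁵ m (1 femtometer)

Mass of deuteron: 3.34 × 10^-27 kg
λ = 6.95 × 10^-14 m, which is between nuclear and atomic scales.

Using λ = h/√(2mKE):

KE = 84904.3 eV = 1.360 × 10^-14 J

λ = h/√(2mKE)
λ = (6.626 × 10^-34 J·s) / √(2 × 3.34 × 10^-27 kg × 1.360 × 10^-14 J)
λ = 6.95 × 10^-14 m

Comparison:
- Atomic scale (10⁻¹⁰ m): λ is 0.0007× this size
- Nuclear scale (10⁻¹⁵ m): λ is 70× this size

The wavelength is between nuclear and atomic scales.

This wavelength is appropriate for probing atomic structure but too large for nuclear physics experiments.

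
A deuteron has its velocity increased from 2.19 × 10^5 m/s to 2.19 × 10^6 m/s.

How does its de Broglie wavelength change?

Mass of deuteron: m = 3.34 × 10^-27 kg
The wavelength decreases by a factor of 10.

Using λ = h/(mv):

Initial wavelength: λ₁ = h/(mv₁) = 9.06 × 10^-13 m
Final wavelength: λ₂ = h/(mv₂) = 9.06 × 10^-14 m

Since λ ∝ 1/v, when velocity increases by a factor of 10, the wavelength decreases by a factor of 10.

λ₂/λ₁ = v₁/v₂ = 1/10

The wavelength decreases by a factor of 10.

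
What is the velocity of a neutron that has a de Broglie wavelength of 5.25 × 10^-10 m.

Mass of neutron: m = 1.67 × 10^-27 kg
7.56 × 10^2 m/s

From the de Broglie relation λ = h/(mv), we solve for v:

v = h/(mλ)
v = (6.626 × 10^-34 J·s) / (1.67 × 10^-27 kg × 5.25 × 10^-10 m)
v = 7.56 × 10^2 m/s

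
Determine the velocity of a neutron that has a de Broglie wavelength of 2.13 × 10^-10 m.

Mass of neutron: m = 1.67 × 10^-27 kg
1.86 × 10^3 m/s

From the de Broglie relation λ = h/(mv), we solve for v:

v = h/(mλ)
v = (6.626 × 10^-34 J·s) / (1.67 × 10^-27 kg × 2.13 × 10^-10 m)
v = 1.86 × 10^3 m/s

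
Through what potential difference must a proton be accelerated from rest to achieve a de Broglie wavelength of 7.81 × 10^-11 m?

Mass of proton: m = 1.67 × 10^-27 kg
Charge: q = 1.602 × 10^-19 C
1.35 × 10^-1 V

From λ = h/√(2mqV), we solve for V:

λ² = h²/(2mqV)
V = h²/(2mqλ²)
V = (6.626 × 10^-34 J·s)² / (2 × 1.67 × 10^-27 kg × 1.602 × 10^-19 C × (7.81 × 10^-11 m)²)
V = 1.35 × 10^-1 V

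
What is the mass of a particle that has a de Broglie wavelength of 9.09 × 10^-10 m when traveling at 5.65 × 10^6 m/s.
1.29 × 10^-31 kg

From the de Broglie relation λ = h/(mv), we solve for m:

m = h/(λv)
m = (6.626 × 10^-34 J·s) / (9.09 × 10^-10 m × 5.65 × 10^6 m/s)
m = 1.29 × 10^-31 kg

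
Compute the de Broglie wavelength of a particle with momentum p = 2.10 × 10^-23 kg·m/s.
3.16 × 10^-11 m

Using the de Broglie relation λ = h/p:

λ = h/p
λ = (6.626 × 10^-34 J·s) / (2.10 × 10^-23 kg·m/s)
λ = 3.16 × 10^-11 m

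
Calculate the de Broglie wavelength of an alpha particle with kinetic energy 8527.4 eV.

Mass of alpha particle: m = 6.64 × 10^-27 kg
1.56 × 10^-13 m

Using λ = h/√(2mKE):

First convert KE to Joules: KE = 8527.4 eV = 1.366 × 10^-15 J

λ = h/√(2mKE)
λ = (6.626 × 10^-34 J·s) / √(2 × 6.64 × 10^-27 kg × 1.366 × 10^-15 J)
λ = 1.56 × 10^-13 m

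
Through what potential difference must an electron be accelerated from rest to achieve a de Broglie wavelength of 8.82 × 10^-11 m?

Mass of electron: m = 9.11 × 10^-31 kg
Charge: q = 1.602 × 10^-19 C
193 V

From λ = h/√(2mqV), we solve for V:

λ² = h²/(2mqV)
V = h²/(2mqλ²)
V = (6.626 × 10^-34 J·s)² / (2 × 9.11 × 10^-31 kg × 1.602 × 10^-19 C × (8.82 × 10^-11 m)²)
V = 193 V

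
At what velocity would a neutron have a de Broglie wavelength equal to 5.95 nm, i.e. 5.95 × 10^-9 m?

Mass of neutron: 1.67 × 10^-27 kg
6.67 × 10^1 m/s

From λ = h/(mv), solve for v:

v = h/(mλ)
v = (6.626 × 10^-34 J·s) / (1.67 × 10^-27 kg × 5.95 × 10^-9 m)
v = 6.67 × 10^1 m/s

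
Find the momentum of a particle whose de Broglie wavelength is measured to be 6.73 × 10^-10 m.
9.85 × 10^-25 kg·m/s

From the de Broglie relation λ = h/p, we solve for p:

p = h/λ
p = (6.626 × 10^-34 J·s) / (6.73 × 10^-10 m)
p = 9.85 × 10^-25 kg·m/s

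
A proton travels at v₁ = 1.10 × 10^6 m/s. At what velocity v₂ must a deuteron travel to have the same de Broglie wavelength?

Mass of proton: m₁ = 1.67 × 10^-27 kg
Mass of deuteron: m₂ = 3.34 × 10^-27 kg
v₂ = 5.50 × 10^5 m/s

For equal de Broglie wavelengths: λ₁ = λ₂

h/(m₁v₁) = h/(m₂v₂)
m₁v₁ = m₂v₂
v₂ = v₁ · (m₁/m₂)

v₂ = 1.10 × 10^6 m/s × (1.67 × 10^-27 kg / 3.34 × 10^-27 kg)
v₂ = 5.50 × 10^5 m/s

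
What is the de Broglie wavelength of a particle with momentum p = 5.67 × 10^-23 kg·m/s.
1.17 × 10^-11 m

Using the de Broglie relation λ = h/p:

λ = h/p
λ = (6.626 × 10^-34 J·s) / (5.67 × 10^-23 kg·m/s)
λ = 1.17 × 10^-11 m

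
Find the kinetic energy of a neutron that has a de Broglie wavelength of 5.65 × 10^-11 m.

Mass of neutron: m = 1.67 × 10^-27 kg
4.12 × 10^-20 J (or 0.257 eV)

From λ = h/√(2mKE), we solve for KE:

λ² = h²/(2mKE)
KE = h²/(2mλ²)
KE = (6.626 × 10^-34 J·s)² / (2 × 1.67 × 10^-27 kg × (5.65 × 10^-11 m)²)
KE = 4.12 × 10^-20 J
KE = 0.257 eV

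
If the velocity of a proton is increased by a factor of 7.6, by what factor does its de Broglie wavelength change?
The wavelength decreases by a factor of 7.6.

From λ = h/(mv), the wavelength is inversely proportional to velocity:

λ ∝ 1/v

If v → 7.6v, then λ → λ/7.6

When velocity is increased by a factor of 7.6, the wavelength decreases by a factor of 7.6.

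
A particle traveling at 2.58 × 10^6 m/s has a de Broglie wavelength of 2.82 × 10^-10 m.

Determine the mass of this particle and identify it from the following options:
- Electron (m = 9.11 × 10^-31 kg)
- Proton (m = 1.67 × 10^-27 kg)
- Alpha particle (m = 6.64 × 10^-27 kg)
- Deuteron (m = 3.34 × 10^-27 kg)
The particle is an electron.

From λ = h/(mv), solve for mass:

m = h/(λv)
m = (6.626 × 10^-34 J·s) / (2.82 × 10^-10 m × 2.58 × 10^6 m/s)
m = 9.11 × 10^-31 kg

Comparing with the listed masses, this is closest to an electron.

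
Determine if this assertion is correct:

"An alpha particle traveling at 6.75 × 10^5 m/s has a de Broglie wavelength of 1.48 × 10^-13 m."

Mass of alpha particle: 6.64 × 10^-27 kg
True

The claim is correct.

Using λ = h/(mv):
λ = (6.626 × 10^-34 J·s) / (6.64 × 10^-27 kg × 6.75 × 10^5 m/s)
λ = 1.48 × 10^-13 m

This matches the claimed value.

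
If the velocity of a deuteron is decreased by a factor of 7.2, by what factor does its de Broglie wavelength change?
The wavelength increases by a factor of 7.2.

From λ = h/(mv), the wavelength is inversely proportional to velocity:

λ ∝ 1/v

If v → v/7.2, then λ → 7.2λ

When velocity is decreased by a factor of 7.2, the wavelength increases by a factor of 7.2.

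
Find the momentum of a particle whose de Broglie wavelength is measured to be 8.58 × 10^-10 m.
7.72 × 10^-25 kg·m/s

From the de Broglie relation λ = h/p, we solve for p:

p = h/λ
p = (6.626 × 10^-34 J·s) / (8.58 × 10^-10 m)
p = 7.72 × 10^-25 kg·m/s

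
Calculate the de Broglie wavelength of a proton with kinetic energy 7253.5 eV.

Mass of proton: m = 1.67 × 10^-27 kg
3.36 × 10^-13 m

Using λ = h/√(2mKE):

First convert KE to Joules: KE = 7253.5 eV = 1.162 × 10^-15 J

λ = h/√(2mKE)
λ = (6.626 × 10^-34 J·s) / √(2 × 1.67 × 10^-27 kg × 1.162 × 10^-15 J)
λ = 3.36 × 10^-13 m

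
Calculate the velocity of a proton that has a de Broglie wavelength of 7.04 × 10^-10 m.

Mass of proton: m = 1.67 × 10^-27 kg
5.64 × 10^2 m/s

From the de Broglie relation λ = h/(mv), we solve for v:

v = h/(mλ)
v = (6.626 × 10^-34 J·s) / (1.67 × 10^-27 kg × 7.04 × 10^-10 m)
v = 5.64 × 10^2 m/s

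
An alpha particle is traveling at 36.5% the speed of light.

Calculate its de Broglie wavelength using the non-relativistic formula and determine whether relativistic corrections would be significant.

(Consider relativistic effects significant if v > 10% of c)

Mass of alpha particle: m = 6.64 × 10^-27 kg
Yes, relativistic corrections are needed.

Using the non-relativistic de Broglie formula λ = h/(mv):

v = 36.5% × c = 1.094 × 10^8 m/s

λ = h/(mv)
λ = (6.626 × 10^-34 J·s) / (6.64 × 10^-27 kg × 1.094 × 10^8 m/s)
λ = 9.12 × 10^-16 m

Since v = 36.5% of c > 10% of c, relativistic corrections ARE significant and the actual wavelength would differ from this non-relativistic estimate.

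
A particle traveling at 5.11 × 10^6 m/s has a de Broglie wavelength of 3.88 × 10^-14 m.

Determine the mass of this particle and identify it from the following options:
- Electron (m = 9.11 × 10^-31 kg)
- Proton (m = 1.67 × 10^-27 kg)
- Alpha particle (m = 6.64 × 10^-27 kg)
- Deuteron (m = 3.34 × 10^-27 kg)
The particle is a deuteron.

From λ = h/(mv), solve for mass:

m = h/(λv)
m = (6.626 × 10^-34 J·s) / (3.88 × 10^-14 m × 5.11 × 10^6 m/s)
m = 3.34 × 10^-27 kg

Comparing with the listed masses, this is closest to a deuteron.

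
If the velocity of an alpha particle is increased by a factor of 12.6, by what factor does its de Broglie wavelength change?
The wavelength decreases by a factor of 12.6.

From λ = h/(mv), the wavelength is inversely proportional to velocity:

λ ∝ 1/v

If v → 12.6v, then λ → λ/12.6

When velocity is increased by a factor of 12.6, the wavelength decreases by a factor of 12.6.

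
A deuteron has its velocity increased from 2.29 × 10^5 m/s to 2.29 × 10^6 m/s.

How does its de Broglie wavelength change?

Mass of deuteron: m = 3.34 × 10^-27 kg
The wavelength decreases by a factor of 10.

Using λ = h/(mv):

Initial wavelength: λ₁ = h/(mv₁) = 8.66 × 10^-13 m
Final wavelength: λ₂ = h/(mv₂) = 8.66 × 10^-14 m

Since λ ∝ 1/v, when velocity increases by a factor of 10, the wavelength decreases by a factor of 10.

λ₂/λ₁ = v₁/v₂ = 1/10

The wavelength decreases by a factor of 10.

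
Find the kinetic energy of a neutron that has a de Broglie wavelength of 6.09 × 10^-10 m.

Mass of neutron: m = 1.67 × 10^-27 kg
3.54 × 10^-22 J (or 2.21 × 10^-3 eV)

From λ = h/√(2mKE), we solve for KE:

λ² = h²/(2mKE)
KE = h²/(2mλ²)
KE = (6.626 × 10^-34 J·s)² / (2 × 1.67 × 10^-27 kg × (6.09 × 10^-10 m)²)
KE = 3.54 × 10^-22 J
KE = 2.21 × 10^-3 eV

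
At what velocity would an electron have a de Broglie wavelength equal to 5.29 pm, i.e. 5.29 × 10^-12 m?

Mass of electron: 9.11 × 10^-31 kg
1.37 × 10^8 m/s

From λ = h/(mv), solve for v:

v = h/(mλ)
v = (6.626 × 10^-34 J·s) / (9.11 × 10^-31 kg × 5.29 × 10^-12 m)
v = 1.37 × 10^8 m/s

Note: This velocity is 45.9% of the speed of light, so relativistic corrections would be needed for a more accurate calculation.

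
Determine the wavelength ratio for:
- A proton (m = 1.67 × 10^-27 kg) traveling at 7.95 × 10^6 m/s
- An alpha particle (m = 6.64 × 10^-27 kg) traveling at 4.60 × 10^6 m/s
λ₁/λ₂ = 2.30

Using λ = h/(mv):

λ₁ = h/(m₁v₁) = 4.99 × 10^-14 m
λ₂ = h/(m₂v₂) = 2.17 × 10^-14 m

Ratio λ₁/λ₂ = (m₂v₂)/(m₁v₁)
         = (6.64 × 10^-27 kg × 4.60 × 10^6 m/s) / (1.67 × 10^-27 kg × 7.95 × 10^6 m/s)
         = 2.30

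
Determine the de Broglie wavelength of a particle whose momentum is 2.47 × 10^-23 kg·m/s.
2.68 × 10^-11 m

Using the de Broglie relation λ = h/p:

λ = h/p
λ = (6.626 × 10^-34 J·s) / (2.47 × 10^-23 kg·m/s)
λ = 2.68 × 10^-11 m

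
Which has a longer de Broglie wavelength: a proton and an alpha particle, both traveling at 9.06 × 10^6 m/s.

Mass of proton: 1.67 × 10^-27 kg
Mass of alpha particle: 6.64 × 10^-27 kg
The proton has the longer wavelength.

Using λ = h/(mv), since both particles have the same velocity, the wavelength depends only on mass.

For proton: λ₁ = h/(m₁v) = 4.38 × 10^-14 m
For alpha particle: λ₂ = h/(m₂v) = 1.10 × 10^-14 m

Since λ ∝ 1/m at constant velocity, the lighter particle has the longer wavelength.

The proton has the longer de Broglie wavelength.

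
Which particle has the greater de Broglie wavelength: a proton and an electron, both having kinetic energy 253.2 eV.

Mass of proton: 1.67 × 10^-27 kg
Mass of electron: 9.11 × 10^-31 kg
The electron has the longer wavelength.

Using λ = h/√(2mKE):

For proton: λ₁ = h/√(2m₁KE) = 1.80 × 10^-12 m
For electron: λ₂ = h/√(2m₂KE) = 7.71 × 10^-11 m

Since λ ∝ 1/√m at constant kinetic energy, the lighter particle has the longer wavelength.

The electron has the longer de Broglie wavelength.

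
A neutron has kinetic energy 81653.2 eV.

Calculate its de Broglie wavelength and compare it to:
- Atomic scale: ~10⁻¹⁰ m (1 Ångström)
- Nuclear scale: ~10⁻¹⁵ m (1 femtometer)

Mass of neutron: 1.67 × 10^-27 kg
λ = 1.00 × 10^-13 m, which is between nuclear and atomic scales.

Using λ = h/√(2mKE):

KE = 81653.2 eV = 1.308 × 10^-14 J

λ = h/√(2mKE)
λ = (6.626 × 10^-34 J·s) / √(2 × 1.67 × 10^-27 kg × 1.308 × 10^-14 J)
λ = 1.00 × 10^-13 m

Comparison:
- Atomic scale (10⁻¹⁰ m): λ is 0.001× this size
- Nuclear scale (10⁻¹⁵ m): λ is 1e+02× this size

The wavelength is between nuclear and atomic scales.

This wavelength is appropriate for probing atomic structure but too large for nuclear physics experiments.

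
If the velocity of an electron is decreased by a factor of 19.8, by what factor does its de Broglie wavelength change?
The wavelength increases by a factor of 19.8.

From λ = h/(mv), the wavelength is inversely proportional to velocity:

λ ∝ 1/v

If v → v/19.8, then λ → 19.8λ

When velocity is decreased by a factor of 19.8, the wavelength increases by a factor of 19.8.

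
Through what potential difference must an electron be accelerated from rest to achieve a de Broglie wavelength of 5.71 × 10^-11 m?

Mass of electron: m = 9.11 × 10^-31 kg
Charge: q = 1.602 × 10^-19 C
461 V

From λ = h/√(2mqV), we solve for V:

λ² = h²/(2mqV)
V = h²/(2mqλ²)
V = (6.626 × 10^-34 J·s)² / (2 × 9.11 × 10^-31 kg × 1.602 × 10^-19 C × (5.71 × 10^-11 m)²)
V = 461 V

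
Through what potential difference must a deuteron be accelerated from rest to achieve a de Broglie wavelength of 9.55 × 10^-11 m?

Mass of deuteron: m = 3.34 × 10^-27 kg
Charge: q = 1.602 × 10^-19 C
4.50 × 10^-2 V

From λ = h/√(2mqV), we solve for V:

λ² = h²/(2mqV)
V = h²/(2mqλ²)
V = (6.626 × 10^-34 J·s)² / (2 × 3.34 × 10^-27 kg × 1.602 × 10^-19 C × (9.55 × 10^-11 m)²)
V = 4.50 × 10^-2 V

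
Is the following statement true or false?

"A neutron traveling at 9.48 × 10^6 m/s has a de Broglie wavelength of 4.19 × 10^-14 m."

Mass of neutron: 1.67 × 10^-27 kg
True

The claim is correct.

Using λ = h/(mv):
λ = (6.626 × 10^-34 J·s) / (1.67 × 10^-27 kg × 9.48 × 10^6 m/s)
λ = 4.19 × 10^-14 m

This matches the claimed value.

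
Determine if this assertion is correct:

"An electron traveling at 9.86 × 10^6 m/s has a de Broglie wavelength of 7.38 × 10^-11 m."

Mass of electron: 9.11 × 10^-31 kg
True

The claim is correct.

Using λ = h/(mv):
λ = (6.626 × 10^-34 J·s) / (9.11 × 10^-31 kg × 9.86 × 10^6 m/s)
λ = 7.38 × 10^-11 m

This matches the claimed value.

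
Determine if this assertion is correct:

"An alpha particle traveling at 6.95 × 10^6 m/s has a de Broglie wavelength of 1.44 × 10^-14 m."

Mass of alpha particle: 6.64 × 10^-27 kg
True

The claim is correct.

Using λ = h/(mv):
λ = (6.626 × 10^-34 J·s) / (6.64 × 10^-27 kg × 6.95 × 10^6 m/s)
λ = 1.44 × 10^-14 m

This matches the claimed value.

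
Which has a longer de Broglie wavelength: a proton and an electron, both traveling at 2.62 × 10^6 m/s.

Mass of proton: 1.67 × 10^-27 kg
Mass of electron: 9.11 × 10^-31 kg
The electron has the longer wavelength.

Using λ = h/(mv), since both particles have the same velocity, the wavelength depends only on mass.

For proton: λ₁ = h/(m₁v) = 1.51 × 10^-13 m
For electron: λ₂ = h/(m₂v) = 2.78 × 10^-10 m

Since λ ∝ 1/m at constant velocity, the lighter particle has the longer wavelength.

The electron has the longer de Broglie wavelength.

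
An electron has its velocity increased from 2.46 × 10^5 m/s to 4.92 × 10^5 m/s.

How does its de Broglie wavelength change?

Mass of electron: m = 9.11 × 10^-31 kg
The wavelength decreases by a factor of 2.

Using λ = h/(mv):

Initial wavelength: λ₁ = h/(mv₁) = 2.96 × 10^-9 m
Final wavelength: λ₂ = h/(mv₂) = 1.48 × 10^-9 m

Since λ ∝ 1/v, when velocity increases by a factor of 2, the wavelength decreases by a factor of 2.

λ₂/λ₁ = v₁/v₂ = 1/2

The wavelength decreases by a factor of 2.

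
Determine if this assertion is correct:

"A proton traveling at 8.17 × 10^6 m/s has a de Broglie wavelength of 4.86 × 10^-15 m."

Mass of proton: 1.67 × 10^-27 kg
False

The claim is incorrect.

Using λ = h/(mv):
λ = (6.626 × 10^-34 J·s) / (1.67 × 10^-27 kg × 8.17 × 10^6 m/s)
λ = 4.86 × 10^-14 m

The actual wavelength differs from the claimed 4.86 × 10^-15 m.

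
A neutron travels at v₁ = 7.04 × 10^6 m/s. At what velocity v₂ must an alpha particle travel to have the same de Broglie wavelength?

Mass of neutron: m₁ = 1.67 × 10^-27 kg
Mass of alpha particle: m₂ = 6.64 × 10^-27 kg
v₂ = 1.77 × 10^6 m/s

For equal de Broglie wavelengths: λ₁ = λ₂

h/(m₁v₁) = h/(m₂v₂)
m₁v₁ = m₂v₂
v₂ = v₁ · (m₁/m₂)

v₂ = 7.04 × 10^6 m/s × (1.67 × 10^-27 kg / 6.64 × 10^-27 kg)
v₂ = 1.77 × 10^6 m/s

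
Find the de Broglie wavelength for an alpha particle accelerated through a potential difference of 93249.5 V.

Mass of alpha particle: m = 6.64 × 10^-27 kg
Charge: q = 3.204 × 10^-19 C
3.33 × 10^-14 m

When a particle is accelerated through voltage V, it gains kinetic energy KE = qV.

The de Broglie wavelength is then λ = h/√(2mqV):

λ = h/√(2mqV)
λ = (6.626 × 10^-34 J·s) / √(2 × 6.64 × 10^-27 kg × 3.204 × 10^-19 C × 93249.5 V)
λ = 3.33 × 10^-14 m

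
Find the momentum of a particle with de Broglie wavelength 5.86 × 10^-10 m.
1.13 × 10^-24 kg·m/s

From the de Broglie relation λ = h/p, we solve for p:

p = h/λ
p = (6.626 × 10^-34 J·s) / (5.86 × 10^-10 m)
p = 1.13 × 10^-24 kg·m/s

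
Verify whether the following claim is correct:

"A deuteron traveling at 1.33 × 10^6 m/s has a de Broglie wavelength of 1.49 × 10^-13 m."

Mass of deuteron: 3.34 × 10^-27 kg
True

The claim is correct.

Using λ = h/(mv):
λ = (6.626 × 10^-34 J·s) / (3.34 × 10^-27 kg × 1.33 × 10^6 m/s)
λ = 1.49 × 10^-13 m

This matches the claimed value.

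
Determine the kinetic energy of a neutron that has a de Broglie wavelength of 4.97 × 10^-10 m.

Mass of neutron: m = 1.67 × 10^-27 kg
5.32 × 10^-22 J (or 3.32 × 10^-3 eV)

From λ = h/√(2mKE), we solve for KE:

λ² = h²/(2mKE)
KE = h²/(2mλ²)
KE = (6.626 × 10^-34 J·s)² / (2 × 1.67 × 10^-27 kg × (4.97 × 10^-10 m)²)
KE = 5.32 × 10^-22 J
KE = 3.32 × 10^-3 eV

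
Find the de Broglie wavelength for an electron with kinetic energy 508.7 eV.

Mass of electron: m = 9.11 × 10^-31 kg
5.44 × 10^-11 m

Using λ = h/√(2mKE):

First convert KE to Joules: KE = 508.7 eV = 8.150 × 10^-17 J

λ = h/√(2mKE)
λ = (6.626 × 10^-34 J·s) / √(2 × 9.11 × 10^-31 kg × 8.150 × 10^-17 J)
λ = 5.44 × 10^-11 m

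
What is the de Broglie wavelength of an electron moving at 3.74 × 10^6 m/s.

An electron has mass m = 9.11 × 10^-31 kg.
1.94 × 10^-10 m

Using the de Broglie relation λ = h/(mv):

λ = h/(mv)
λ = (6.626 × 10^-34 J·s) / (9.11 × 10^-31 kg × 3.74 × 10^6 m/s)
λ = 1.94 × 10^-10 m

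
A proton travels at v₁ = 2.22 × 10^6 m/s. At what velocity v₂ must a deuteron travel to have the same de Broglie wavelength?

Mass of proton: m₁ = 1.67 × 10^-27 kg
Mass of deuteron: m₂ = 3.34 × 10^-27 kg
v₂ = 1.11 × 10^6 m/s

For equal de Broglie wavelengths: λ₁ = λ₂

h/(m₁v₁) = h/(m₂v₂)
m₁v₁ = m₂v₂
v₂ = v₁ · (m₁/m₂)

v₂ = 2.22 × 10^6 m/s × (1.67 × 10^-27 kg / 3.34 × 10^-27 kg)
v₂ = 1.11 × 10^6 m/s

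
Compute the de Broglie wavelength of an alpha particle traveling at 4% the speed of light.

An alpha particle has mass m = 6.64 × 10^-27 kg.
8.32 × 10^-15 m

Using the de Broglie relation λ = h/(mv):

v = 4% × c = 1.199 × 10^7 m/s

λ = h/(mv)
λ = (6.626 × 10^-34 J·s) / (6.64 × 10^-27 kg × 1.199 × 10^7 m/s)
λ = 8.32 × 10^-15 m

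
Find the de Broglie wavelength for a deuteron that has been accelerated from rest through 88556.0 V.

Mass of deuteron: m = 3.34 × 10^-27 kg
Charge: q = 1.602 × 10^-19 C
6.81 × 10^-14 m

When a particle is accelerated through voltage V, it gains kinetic energy KE = qV.

The de Broglie wavelength is then λ = h/√(2mqV):

λ = h/√(2mqV)
λ = (6.626 × 10^-34 J·s) / √(2 × 3.34 × 10^-27 kg × 1.602 × 10^-19 C × 88556.0 V)
λ = 6.81 × 10^-14 m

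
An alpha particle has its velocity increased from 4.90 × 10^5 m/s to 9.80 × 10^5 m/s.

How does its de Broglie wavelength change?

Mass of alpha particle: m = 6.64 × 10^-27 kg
The wavelength decreases by a factor of 2.

Using λ = h/(mv):

Initial wavelength: λ₁ = h/(mv₁) = 2.04 × 10^-13 m
Final wavelength: λ₂ = h/(mv₂) = 1.02 × 10^-13 m

Since λ ∝ 1/v, when velocity increases by a factor of 2, the wavelength decreases by a factor of 2.

λ₂/λ₁ = v₁/v₂ = 1/2

The wavelength decreases by a factor of 2.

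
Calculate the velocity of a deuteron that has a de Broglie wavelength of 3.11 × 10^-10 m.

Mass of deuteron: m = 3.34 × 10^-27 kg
6.38 × 10^2 m/s

From the de Broglie relation λ = h/(mv), we solve for v:

v = h/(mλ)
v = (6.626 × 10^-34 J·s) / (3.34 × 10^-27 kg × 3.11 × 10^-10 m)
v = 6.38 × 10^2 m/s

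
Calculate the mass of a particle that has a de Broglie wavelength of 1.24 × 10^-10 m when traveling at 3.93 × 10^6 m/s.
1.36 × 10^-30 kg

From the de Broglie relation λ = h/(mv), we solve for m:

m = h/(λv)
m = (6.626 × 10^-34 J·s) / (1.24 × 10^-10 m × 3.93 × 10^6 m/s)
m = 1.36 × 10^-30 kg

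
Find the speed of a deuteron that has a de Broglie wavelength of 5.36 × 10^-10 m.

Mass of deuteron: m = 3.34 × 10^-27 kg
3.70 × 10^2 m/s

From the de Broglie relation λ = h/(mv), we solve for v:

v = h/(mλ)
v = (6.626 × 10^-34 J·s) / (3.34 × 10^-27 kg × 5.36 × 10^-10 m)
v = 3.70 × 10^2 m/s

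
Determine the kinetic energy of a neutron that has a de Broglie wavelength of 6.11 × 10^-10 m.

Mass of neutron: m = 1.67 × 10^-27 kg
3.52 × 10^-22 J (or 2.20 × 10^-3 eV)

From λ = h/√(2mKE), we solve for KE:

λ² = h²/(2mKE)
KE = h²/(2mλ²)
KE = (6.626 × 10^-34 J·s)² / (2 × 1.67 × 10^-27 kg × (6.11 × 10^-10 m)²)
KE = 3.52 × 10^-22 J
KE = 2.20 × 10^-3 eV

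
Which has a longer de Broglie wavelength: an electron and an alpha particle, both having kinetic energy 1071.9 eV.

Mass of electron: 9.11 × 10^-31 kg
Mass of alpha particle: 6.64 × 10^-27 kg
The electron has the longer wavelength.

Using λ = h/√(2mKE):

For electron: λ₁ = h/√(2m₁KE) = 3.75 × 10^-11 m
For alpha particle: λ₂ = h/√(2m₂KE) = 4.39 × 10^-13 m

Since λ ∝ 1/√m at constant kinetic energy, the lighter particle has the longer wavelength.

The electron has the longer de Broglie wavelength.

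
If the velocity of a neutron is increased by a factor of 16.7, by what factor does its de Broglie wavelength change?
The wavelength decreases by a factor of 16.7.

From λ = h/(mv), the wavelength is inversely proportional to velocity:

λ ∝ 1/v

If v → 16.7v, then λ → λ/16.7

When velocity is increased by a factor of 16.7, the wavelength decreases by a factor of 16.7.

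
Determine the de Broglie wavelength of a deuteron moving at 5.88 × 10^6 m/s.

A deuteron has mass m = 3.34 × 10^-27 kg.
3.37 × 10^-14 m

Using the de Broglie relation λ = h/(mv):

λ = h/(mv)
λ = (6.626 × 10^-34 J·s) / (3.34 × 10^-27 kg × 5.88 × 10^6 m/s)
λ = 3.37 × 10^-14 m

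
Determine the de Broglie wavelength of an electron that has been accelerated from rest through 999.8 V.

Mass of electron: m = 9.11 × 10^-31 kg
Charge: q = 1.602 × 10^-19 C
3.88 × 10^-11 m

When a particle is accelerated through voltage V, it gains kinetic energy KE = qV.

The de Broglie wavelength is then λ = h/√(2mqV):

λ = h/√(2mqV)
λ = (6.626 × 10^-34 J·s) / √(2 × 9.11 × 10^-31 kg × 1.602 × 10^-19 C × 999.8 V)
λ = 3.88 × 10^-11 m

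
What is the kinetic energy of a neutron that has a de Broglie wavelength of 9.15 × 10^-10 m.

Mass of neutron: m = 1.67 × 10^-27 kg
1.57 × 10^-22 J (or 9.80 × 10^-4 eV)

From λ = h/√(2mKE), we solve for KE:

λ² = h²/(2mKE)
KE = h²/(2mλ²)
KE = (6.626 × 10^-34 J·s)² / (2 × 1.67 × 10^-27 kg × (9.15 × 10^-10 m)²)
KE = 1.57 × 10^-22 J
KE = 9.80 × 10^-4 eV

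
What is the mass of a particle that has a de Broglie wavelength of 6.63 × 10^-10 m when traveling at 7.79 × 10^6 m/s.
1.28 × 10^-31 kg

From the de Broglie relation λ = h/(mv), we solve for m:

m = h/(λv)
m = (6.626 × 10^-34 J·s) / (6.63 × 10^-10 m × 7.79 × 10^6 m/s)
m = 1.28 × 10^-31 kg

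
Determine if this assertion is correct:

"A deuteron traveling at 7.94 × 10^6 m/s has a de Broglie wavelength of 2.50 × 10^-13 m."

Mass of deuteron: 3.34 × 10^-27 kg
False

The claim is incorrect.

Using λ = h/(mv):
λ = (6.626 × 10^-34 J·s) / (3.34 × 10^-27 kg × 7.94 × 10^6 m/s)
λ = 2.50 × 10^-14 m

The actual wavelength differs from the claimed 2.50 × 10^-13 m.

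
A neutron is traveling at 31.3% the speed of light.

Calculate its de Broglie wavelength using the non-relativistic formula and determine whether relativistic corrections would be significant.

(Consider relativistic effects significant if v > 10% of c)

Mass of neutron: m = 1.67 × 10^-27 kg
Yes, relativistic corrections are needed.

Using the non-relativistic de Broglie formula λ = h/(mv):

v = 31.3% × c = 9.384 × 10^7 m/s

λ = h/(mv)
λ = (6.626 × 10^-34 J·s) / (1.67 × 10^-27 kg × 9.384 × 10^7 m/s)
λ = 4.23 × 10^-15 m

Since v = 31.3% of c > 10% of c, relativistic corrections ARE significant and the actual wavelength would differ from this non-relativistic estimate.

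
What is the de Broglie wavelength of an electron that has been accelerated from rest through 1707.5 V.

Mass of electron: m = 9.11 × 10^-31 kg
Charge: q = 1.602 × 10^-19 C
2.97 × 10^-11 m

When a particle is accelerated through voltage V, it gains kinetic energy KE = qV.

The de Broglie wavelength is then λ = h/√(2mqV):

λ = h/√(2mqV)
λ = (6.626 × 10^-34 J·s) / √(2 × 9.11 × 10^-31 kg × 1.602 × 10^-19 C × 1707.5 V)
λ = 2.97 × 10^-11 m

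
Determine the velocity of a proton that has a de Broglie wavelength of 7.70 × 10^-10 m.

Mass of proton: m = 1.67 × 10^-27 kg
5.15 × 10^2 m/s

From the de Broglie relation λ = h/(mv), we solve for v:

v = h/(mλ)
v = (6.626 × 10^-34 J·s) / (1.67 × 10^-27 kg × 7.70 × 10^-10 m)
v = 5.15 × 10^2 m/s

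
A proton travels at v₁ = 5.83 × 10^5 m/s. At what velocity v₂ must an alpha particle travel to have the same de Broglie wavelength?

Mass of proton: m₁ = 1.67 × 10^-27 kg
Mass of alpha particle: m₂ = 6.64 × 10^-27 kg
v₂ = 1.47 × 10^5 m/s

For equal de Broglie wavelengths: λ₁ = λ₂

h/(m₁v₁) = h/(m₂v₂)
m₁v₁ = m₂v₂
v₂ = v₁ · (m₁/m₂)

v₂ = 5.83 × 10^5 m/s × (1.67 × 10^-27 kg / 6.64 × 10^-27 kg)
v₂ = 1.47 × 10^5 m/s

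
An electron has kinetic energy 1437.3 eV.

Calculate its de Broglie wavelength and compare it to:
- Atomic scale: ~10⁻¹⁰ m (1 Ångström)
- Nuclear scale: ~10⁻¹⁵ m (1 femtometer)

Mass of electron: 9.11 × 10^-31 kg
λ = 3.23 × 10^-11 m, which is between nuclear and atomic scales.

Using λ = h/√(2mKE):

KE = 1437.3 eV = 2.303 × 10^-16 J

λ = h/√(2mKE)
λ = (6.626 × 10^-34 J·s) / √(2 × 9.11 × 10^-31 kg × 2.303 × 10^-16 J)
λ = 3.23 × 10^-11 m

Comparison:
- Atomic scale (10⁻¹⁰ m): λ is 0.32× this size
- Nuclear scale (10⁻¹⁵ m): λ is 3.2e+04× this size

The wavelength is between nuclear and atomic scales.

This wavelength is appropriate for probing atomic structure but too large for nuclear physics experiments.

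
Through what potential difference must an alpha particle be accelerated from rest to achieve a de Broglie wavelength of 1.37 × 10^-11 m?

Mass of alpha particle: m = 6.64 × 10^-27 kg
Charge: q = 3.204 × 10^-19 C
5.50 × 10^-1 V

From λ = h/√(2mqV), we solve for V:

λ² = h²/(2mqV)
V = h²/(2mqλ²)
V = (6.626 × 10^-34 J·s)² / (2 × 6.64 × 10^-27 kg × 3.204 × 10^-19 C × (1.37 × 10^-11 m)²)
V = 5.50 × 10^-1 V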